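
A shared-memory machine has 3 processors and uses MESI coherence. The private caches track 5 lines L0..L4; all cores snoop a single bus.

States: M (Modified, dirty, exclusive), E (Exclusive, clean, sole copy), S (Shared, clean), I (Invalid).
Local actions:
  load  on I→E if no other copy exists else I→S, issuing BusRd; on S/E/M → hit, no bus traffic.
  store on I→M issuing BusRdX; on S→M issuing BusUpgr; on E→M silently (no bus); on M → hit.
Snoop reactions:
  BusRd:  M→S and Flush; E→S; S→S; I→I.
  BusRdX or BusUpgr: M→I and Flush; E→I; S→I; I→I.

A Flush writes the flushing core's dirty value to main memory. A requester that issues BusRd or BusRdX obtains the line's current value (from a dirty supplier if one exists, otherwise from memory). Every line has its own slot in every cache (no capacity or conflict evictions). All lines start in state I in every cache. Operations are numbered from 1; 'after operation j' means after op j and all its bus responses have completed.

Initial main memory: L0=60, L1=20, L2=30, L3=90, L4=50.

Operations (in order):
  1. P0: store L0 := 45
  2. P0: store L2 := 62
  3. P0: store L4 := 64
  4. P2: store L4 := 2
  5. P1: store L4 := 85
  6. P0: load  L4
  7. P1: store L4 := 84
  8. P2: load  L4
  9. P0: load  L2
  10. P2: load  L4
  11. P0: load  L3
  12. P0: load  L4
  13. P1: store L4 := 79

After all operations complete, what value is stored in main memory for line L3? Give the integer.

memory[L3] = 90

  op1 P0: store L0 := 45 → M/I/I on L0; bus BusRdX; mem=60
  op2 P0: store L2 := 62 → M/I/I on L2; bus BusRdX; mem=30
  op3 P0: store L4 := 64 → M/I/I on L4; bus BusRdX; mem=50
  op4 P2: store L4 := 2 → I/I/M on L4; bus BusRdX Flush; mem=64
  op5 P1: store L4 := 85 → I/M/I on L4; bus BusRdX Flush; mem=2
  op6 P0: load  L4 → S/S/I on L4; bus BusRd Flush; mem=85
  op7 P1: store L4 := 84 → I/M/I on L4; bus BusUpgr; mem=85
  op8 P2: load  L4 → I/S/S on L4; bus BusRd Flush; mem=84
  op9 P0: load  L2 → M/I/I on L2; bus (none); mem=30
  op10 P2: load  L4 → I/S/S on L4; bus (none); mem=84
  op11 P0: load  L3 → E/I/I on L3; bus BusRd; mem=90
  op12 P0: load  L4 → S/S/S on L4; bus BusRd; mem=84
  op13 P1: store L4 := 79 → I/M/I on L4; bus BusUpgr; mem=84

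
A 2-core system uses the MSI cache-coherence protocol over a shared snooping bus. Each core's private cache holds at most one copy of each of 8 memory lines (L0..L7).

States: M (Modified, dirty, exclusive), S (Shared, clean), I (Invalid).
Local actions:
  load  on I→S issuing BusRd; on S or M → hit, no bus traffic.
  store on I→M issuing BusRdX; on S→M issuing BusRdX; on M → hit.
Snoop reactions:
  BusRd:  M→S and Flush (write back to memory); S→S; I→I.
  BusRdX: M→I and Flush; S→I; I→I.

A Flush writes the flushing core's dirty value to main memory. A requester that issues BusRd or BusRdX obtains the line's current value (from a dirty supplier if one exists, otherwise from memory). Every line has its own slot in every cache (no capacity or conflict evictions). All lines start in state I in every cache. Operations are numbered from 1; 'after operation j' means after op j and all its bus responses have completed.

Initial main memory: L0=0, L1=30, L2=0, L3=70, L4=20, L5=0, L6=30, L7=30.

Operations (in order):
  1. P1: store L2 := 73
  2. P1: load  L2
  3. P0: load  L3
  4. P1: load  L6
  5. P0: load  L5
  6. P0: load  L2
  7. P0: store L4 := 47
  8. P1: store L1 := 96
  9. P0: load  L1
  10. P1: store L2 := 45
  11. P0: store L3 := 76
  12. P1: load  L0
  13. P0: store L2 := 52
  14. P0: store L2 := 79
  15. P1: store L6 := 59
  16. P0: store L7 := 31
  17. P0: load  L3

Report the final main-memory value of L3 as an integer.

memory[L3] = 70

step 1: P1: store L2 := 73  ⟶  IM  (L2)  txn=BusRdX  M[L2]=0
step 2: P1: load  L2  ⟶  IM  (L2)  txn=∅  M[L2]=0
step 3: P0: load  L3  ⟶  SI  (L3)  txn=BusRd  M[L3]=70
step 4: P1: load  L6  ⟶  IS  (L6)  txn=BusRd  M[L6]=30
step 5: P0: load  L5  ⟶  SI  (L5)  txn=BusRd  M[L5]=0
step 6: P0: load  L2  ⟶  SS  (L2)  txn=BusRd+Flush  M[L2]=73
step 7: P0: store L4 := 47  ⟶  MI  (L4)  txn=BusRdX  M[L4]=20
step 8: P1: store L1 := 96  ⟶  IM  (L1)  txn=BusRdX  M[L1]=30
step 9: P0: load  L1  ⟶  SS  (L1)  txn=BusRd+Flush  M[L1]=96
step 10: P1: store L2 := 45  ⟶  IM  (L2)  txn=BusRdX  M[L2]=73
step 11: P0: store L3 := 76  ⟶  MI  (L3)  txn=BusRdX  M[L3]=70
step 12: P1: load  L0  ⟶  IS  (L0)  txn=BusRd  M[L0]=0
step 13: P0: store L2 := 52  ⟶  MI  (L2)  txn=BusRdX+Flush  M[L2]=45
step 14: P0: store L2 := 79  ⟶  MI  (L2)  txn=∅  M[L2]=45
step 15: P1: store L6 := 59  ⟶  IM  (L6)  txn=BusRdX  M[L6]=30
step 16: P0: store L7 := 31  ⟶  MI  (L7)  txn=BusRdX  M[L7]=30
step 17: P0: load  L3  ⟶  MI  (L3)  txn=∅  M[L3]=70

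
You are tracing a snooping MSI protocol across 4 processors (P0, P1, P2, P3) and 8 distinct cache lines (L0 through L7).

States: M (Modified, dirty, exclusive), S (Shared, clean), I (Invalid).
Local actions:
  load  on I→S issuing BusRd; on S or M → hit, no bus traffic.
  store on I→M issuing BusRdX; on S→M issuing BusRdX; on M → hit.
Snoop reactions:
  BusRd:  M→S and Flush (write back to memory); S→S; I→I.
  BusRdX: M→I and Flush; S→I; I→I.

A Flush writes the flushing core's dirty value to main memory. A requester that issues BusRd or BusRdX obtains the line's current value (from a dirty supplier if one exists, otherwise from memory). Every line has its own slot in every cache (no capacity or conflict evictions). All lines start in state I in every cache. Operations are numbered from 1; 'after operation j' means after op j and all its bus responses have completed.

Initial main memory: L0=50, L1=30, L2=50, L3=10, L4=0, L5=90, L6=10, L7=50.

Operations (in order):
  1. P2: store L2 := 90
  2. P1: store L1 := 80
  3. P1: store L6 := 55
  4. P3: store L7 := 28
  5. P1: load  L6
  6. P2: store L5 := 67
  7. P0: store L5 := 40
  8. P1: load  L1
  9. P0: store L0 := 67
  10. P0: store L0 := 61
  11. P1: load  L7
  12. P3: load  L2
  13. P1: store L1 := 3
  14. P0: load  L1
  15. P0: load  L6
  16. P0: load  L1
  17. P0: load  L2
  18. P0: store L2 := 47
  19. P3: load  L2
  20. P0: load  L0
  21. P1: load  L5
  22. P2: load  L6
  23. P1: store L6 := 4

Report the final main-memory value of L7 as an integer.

1. P2: store L2 := 90  bus=[BusRdX]  L2: P0=I P1=I P2=M P3=I  mem[L2]=50
2. P1: store L1 := 80  bus=[BusRdX]  L1: P0=I P1=M P2=I P3=I  mem[L1]=30
3. P1: store L6 := 55  bus=[BusRdX]  L6: P0=I P1=M P2=I P3=I  mem[L6]=10
4. P3: store L7 := 28  bus=[BusRdX]  L7: P0=I P1=I P2=I P3=M  mem[L7]=50
5. P1: load  L6  bus=[-]  L6: P0=I P1=M P2=I P3=I  mem[L6]=10
6. P2: store L5 := 67  bus=[BusRdX]  L5: P0=I P1=I P2=M P3=I  mem[L5]=90
7. P0: store L5 := 40  bus=[BusRdX,Flush]  L5: P0=M P1=I P2=I P3=I  mem[L5]=67
8. P1: load  L1  bus=[-]  L1: P0=I P1=M P2=I P3=I  mem[L1]=30
9. P0: store L0 := 67  bus=[BusRdX]  L0: P0=M P1=I P2=I P3=I  mem[L0]=50
10. P0: store L0 := 61  bus=[-]  L0: P0=M P1=I P2=I P3=I  mem[L0]=50
11. P1: load  L7  bus=[BusRd,Flush]  L7: P0=I P1=S P2=I P3=S  mem[L7]=28
12. P3: load  L2  bus=[BusRd,Flush]  L2: P0=I P1=I P2=S P3=S  mem[L2]=90
13. P1: store L1 := 3  bus=[-]  L1: P0=I P1=M P2=I P3=I  mem[L1]=30
14. P0: load  L1  bus=[BusRd,Flush]  L1: P0=S P1=S P2=I P3=I  mem[L1]=3
15. P0: load  L6  bus=[BusRd,Flush]  L6: P0=S P1=S P2=I P3=I  mem[L6]=55
16. P0: load  L1  bus=[-]  L1: P0=S P1=S P2=I P3=I  mem[L1]=3
17. P0: load  L2  bus=[BusRd]  L2: P0=S P1=I P2=S P3=S  mem[L2]=90
18. P0: store L2 := 47  bus=[BusRdX]  L2: P0=M P1=I P2=I P3=I  mem[L2]=90
19. P3: load  L2  bus=[BusRd,Flush]  L2: P0=S P1=I P2=I P3=S  mem[L2]=47
20. P0: load  L0  bus=[-]  L0: P0=M P1=I P2=I P3=I  mem[L0]=50
21. P1: load  L5  bus=[BusRd,Flush]  L5: P0=S P1=S P2=I P3=I  mem[L5]=40
22. P2: load  L6  bus=[BusRd]  L6: P0=S P1=S P2=S P3=I  mem[L6]=55
23. P1: store L6 := 4  bus=[BusRdX]  L6: P0=I P1=M P2=I P3=I  mem[L6]=55

memory[L7] = 28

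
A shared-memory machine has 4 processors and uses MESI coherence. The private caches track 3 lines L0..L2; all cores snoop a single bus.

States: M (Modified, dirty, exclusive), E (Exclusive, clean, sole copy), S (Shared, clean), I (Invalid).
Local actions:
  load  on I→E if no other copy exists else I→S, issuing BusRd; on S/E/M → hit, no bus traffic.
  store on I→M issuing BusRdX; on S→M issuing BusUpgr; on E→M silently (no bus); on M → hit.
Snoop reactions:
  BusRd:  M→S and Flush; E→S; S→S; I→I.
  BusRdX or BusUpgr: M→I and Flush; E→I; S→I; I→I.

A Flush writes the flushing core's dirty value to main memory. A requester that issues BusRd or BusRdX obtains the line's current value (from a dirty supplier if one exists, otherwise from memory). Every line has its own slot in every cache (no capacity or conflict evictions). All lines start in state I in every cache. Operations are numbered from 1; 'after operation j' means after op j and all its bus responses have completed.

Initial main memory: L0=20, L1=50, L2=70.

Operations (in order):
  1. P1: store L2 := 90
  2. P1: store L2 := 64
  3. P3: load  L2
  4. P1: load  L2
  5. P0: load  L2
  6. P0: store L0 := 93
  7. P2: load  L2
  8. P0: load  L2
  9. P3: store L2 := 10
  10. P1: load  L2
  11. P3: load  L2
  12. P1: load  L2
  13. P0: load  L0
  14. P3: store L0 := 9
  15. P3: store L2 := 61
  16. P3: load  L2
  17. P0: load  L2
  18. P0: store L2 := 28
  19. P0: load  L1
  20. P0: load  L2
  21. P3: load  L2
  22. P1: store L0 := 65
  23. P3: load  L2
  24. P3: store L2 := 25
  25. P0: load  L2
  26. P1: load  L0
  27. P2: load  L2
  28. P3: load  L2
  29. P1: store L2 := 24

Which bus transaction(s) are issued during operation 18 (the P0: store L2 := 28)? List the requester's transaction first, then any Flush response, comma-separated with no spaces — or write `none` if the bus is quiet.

bus = BusUpgr

step 1: P1: store L2 := 90  ⟶  IMII  (L2)  txn=BusRdX  M[L2]=70
step 2: P1: store L2 := 64  ⟶  IMII  (L2)  txn=∅  M[L2]=70
step 3: P3: load  L2  ⟶  ISIS  (L2)  txn=BusRd+Flush  M[L2]=64
step 4: P1: load  L2  ⟶  ISIS  (L2)  txn=∅  M[L2]=64
step 5: P0: load  L2  ⟶  SSIS  (L2)  txn=BusRd  M[L2]=64
step 6: P0: store L0 := 93  ⟶  MIII  (L0)  txn=BusRdX  M[L0]=20
step 7: P2: load  L2  ⟶  SSSS  (L2)  txn=BusRd  M[L2]=64
step 8: P0: load  L2  ⟶  SSSS  (L2)  txn=∅  M[L2]=64
step 9: P3: store L2 := 10  ⟶  IIIM  (L2)  txn=BusUpgr  M[L2]=64
step 10: P1: load  L2  ⟶  ISIS  (L2)  txn=BusRd+Flush  M[L2]=10
step 11: P3: load  L2  ⟶  ISIS  (L2)  txn=∅  M[L2]=10
step 12: P1: load  L2  ⟶  ISIS  (L2)  txn=∅  M[L2]=10
step 13: P0: load  L0  ⟶  MIII  (L0)  txn=∅  M[L0]=20
step 14: P3: store L0 := 9  ⟶  IIIM  (L0)  txn=BusRdX+Flush  M[L0]=93
step 15: P3: store L2 := 61  ⟶  IIIM  (L2)  txn=BusUpgr  M[L2]=10
step 16: P3: load  L2  ⟶  IIIM  (L2)  txn=∅  M[L2]=10
step 17: P0: load  L2  ⟶  SIIS  (L2)  txn=BusRd+Flush  M[L2]=61
step 18: P0: store L2 := 28  ⟶  MIII  (L2)  txn=BusUpgr  M[L2]=61
step 19: P0: load  L1  ⟶  EIII  (L1)  txn=BusRd  M[L1]=50
step 20: P0: load  L2  ⟶  MIII  (L2)  txn=∅  M[L2]=61
step 21: P3: load  L2  ⟶  SIIS  (L2)  txn=BusRd+Flush  M[L2]=28
step 22: P1: store L0 := 65  ⟶  IMII  (L0)  txn=BusRdX+Flush  M[L0]=9
step 23: P3: load  L2  ⟶  SIIS  (L2)  txn=∅  M[L2]=28
step 24: P3: store L2 := 25  ⟶  IIIM  (L2)  txn=BusUpgr  M[L2]=28
step 25: P0: load  L2  ⟶  SIIS  (L2)  txn=BusRd+Flush  M[L2]=25
step 26: P1: load  L0  ⟶  IMII  (L0)  txn=∅  M[L0]=9
step 27: P2: load  L2  ⟶  SISS  (L2)  txn=BusRd  M[L2]=25
step 28: P3: load  L2  ⟶  SISS  (L2)  txn=∅  M[L2]=25
step 29: P1: store L2 := 24  ⟶  IMII  (L2)  txn=BusRdX  M[L2]=25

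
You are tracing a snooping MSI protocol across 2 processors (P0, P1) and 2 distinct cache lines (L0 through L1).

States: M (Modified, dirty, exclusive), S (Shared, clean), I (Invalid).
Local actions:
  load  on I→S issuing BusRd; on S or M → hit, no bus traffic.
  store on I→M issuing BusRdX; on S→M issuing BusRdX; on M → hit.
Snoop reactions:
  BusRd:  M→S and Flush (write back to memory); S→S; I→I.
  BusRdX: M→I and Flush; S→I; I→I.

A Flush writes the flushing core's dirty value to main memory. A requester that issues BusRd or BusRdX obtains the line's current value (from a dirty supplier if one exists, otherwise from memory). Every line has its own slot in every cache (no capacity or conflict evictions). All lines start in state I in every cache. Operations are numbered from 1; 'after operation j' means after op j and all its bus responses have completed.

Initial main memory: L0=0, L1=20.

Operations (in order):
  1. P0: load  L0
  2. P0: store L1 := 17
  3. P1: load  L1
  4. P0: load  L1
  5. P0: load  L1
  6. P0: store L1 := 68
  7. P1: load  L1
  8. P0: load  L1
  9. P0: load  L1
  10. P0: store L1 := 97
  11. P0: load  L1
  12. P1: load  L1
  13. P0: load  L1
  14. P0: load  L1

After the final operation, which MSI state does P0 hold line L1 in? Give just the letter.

  op1 P0: load  L0 → S/I on L0; bus BusRd; mem=0
  op2 P0: store L1 := 17 → M/I on L1; bus BusRdX; mem=20
  op3 P1: load  L1 → S/S on L1; bus BusRd Flush; mem=17
  op4 P0: load  L1 → S/S on L1; bus (none); mem=17
  op5 P0: load  L1 → S/S on L1; bus (none); mem=17
  op6 P0: store L1 := 68 → M/I on L1; bus BusRdX; mem=17
  op7 P1: load  L1 → S/S on L1; bus BusRd Flush; mem=68
  op8 P0: load  L1 → S/S on L1; bus (none); mem=68
  op9 P0: load  L1 → S/S on L1; bus (none); mem=68
  op10 P0: store L1 := 97 → M/I on L1; bus BusRdX; mem=68
  op11 P0: load  L1 → M/I on L1; bus (none); mem=68
  op12 P1: load  L1 → S/S on L1; bus BusRd Flush; mem=97
  op13 P0: load  L1 → S/S on L1; bus (none); mem=97
  op14 P0: load  L1 → S/S on L1; bus (none); mem=97

state = S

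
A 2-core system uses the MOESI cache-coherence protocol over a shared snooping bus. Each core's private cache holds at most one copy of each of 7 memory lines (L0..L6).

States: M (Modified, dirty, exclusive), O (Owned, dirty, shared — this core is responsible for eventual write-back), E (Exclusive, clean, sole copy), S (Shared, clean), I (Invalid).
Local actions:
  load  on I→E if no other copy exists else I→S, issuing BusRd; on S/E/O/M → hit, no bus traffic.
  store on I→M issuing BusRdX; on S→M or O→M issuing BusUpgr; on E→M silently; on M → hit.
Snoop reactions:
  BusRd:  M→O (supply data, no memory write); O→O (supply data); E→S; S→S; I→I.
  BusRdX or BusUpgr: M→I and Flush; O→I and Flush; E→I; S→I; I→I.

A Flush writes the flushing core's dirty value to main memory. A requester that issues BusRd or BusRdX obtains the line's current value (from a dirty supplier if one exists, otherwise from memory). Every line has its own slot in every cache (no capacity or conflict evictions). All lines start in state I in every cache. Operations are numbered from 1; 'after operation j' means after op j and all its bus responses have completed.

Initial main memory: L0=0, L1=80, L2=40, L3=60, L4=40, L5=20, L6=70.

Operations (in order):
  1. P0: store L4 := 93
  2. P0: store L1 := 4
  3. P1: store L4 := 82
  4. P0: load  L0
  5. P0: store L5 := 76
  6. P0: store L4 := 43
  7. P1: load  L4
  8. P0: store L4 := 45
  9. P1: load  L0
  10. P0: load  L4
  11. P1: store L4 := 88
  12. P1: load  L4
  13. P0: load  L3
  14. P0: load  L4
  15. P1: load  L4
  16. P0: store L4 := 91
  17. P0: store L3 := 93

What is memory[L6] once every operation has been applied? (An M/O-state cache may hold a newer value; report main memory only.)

[1] P0: store L4 := 93 | P0:M(93), P1:I | bus: BusRdX
[2] P0: store L1 := 4 | P0:M(4), P1:I | bus: BusRdX
[3] P1: store L4 := 82 | P0:I, P1:M(82) | bus: BusRdX,Flush
[4] P0: load  L0 | P0:E(0), P1:I | bus: BusRd
[5] P0: store L5 := 76 | P0:M(76), P1:I | bus: BusRdX
[6] P0: store L4 := 43 | P0:M(43), P1:I | bus: BusRdX,Flush
[7] P1: load  L4 | P0:O(43), P1:S(43) | bus: BusRd
[8] P0: store L4 := 45 | P0:M(45), P1:I | bus: BusUpgr
[9] P1: load  L0 | P0:S(0), P1:S(0) | bus: BusRd
[10] P0: load  L4 | P0:M(45), P1:I | bus: none
[11] P1: store L4 := 88 | P0:I, P1:M(88) | bus: BusRdX,Flush
[12] P1: load  L4 | P0:I, P1:M(88) | bus: none
[13] P0: load  L3 | P0:E(60), P1:I | bus: BusRd
[14] P0: load  L4 | P0:S(88), P1:O(88) | bus: BusRd
[15] P1: load  L4 | P0:S(88), P1:O(88) | bus: none
[16] P0: store L4 := 91 | P0:M(91), P1:I | bus: BusUpgr,Flush
[17] P0: store L3 := 93 | P0:M(93), P1:I | bus: none

memory[L6] = 70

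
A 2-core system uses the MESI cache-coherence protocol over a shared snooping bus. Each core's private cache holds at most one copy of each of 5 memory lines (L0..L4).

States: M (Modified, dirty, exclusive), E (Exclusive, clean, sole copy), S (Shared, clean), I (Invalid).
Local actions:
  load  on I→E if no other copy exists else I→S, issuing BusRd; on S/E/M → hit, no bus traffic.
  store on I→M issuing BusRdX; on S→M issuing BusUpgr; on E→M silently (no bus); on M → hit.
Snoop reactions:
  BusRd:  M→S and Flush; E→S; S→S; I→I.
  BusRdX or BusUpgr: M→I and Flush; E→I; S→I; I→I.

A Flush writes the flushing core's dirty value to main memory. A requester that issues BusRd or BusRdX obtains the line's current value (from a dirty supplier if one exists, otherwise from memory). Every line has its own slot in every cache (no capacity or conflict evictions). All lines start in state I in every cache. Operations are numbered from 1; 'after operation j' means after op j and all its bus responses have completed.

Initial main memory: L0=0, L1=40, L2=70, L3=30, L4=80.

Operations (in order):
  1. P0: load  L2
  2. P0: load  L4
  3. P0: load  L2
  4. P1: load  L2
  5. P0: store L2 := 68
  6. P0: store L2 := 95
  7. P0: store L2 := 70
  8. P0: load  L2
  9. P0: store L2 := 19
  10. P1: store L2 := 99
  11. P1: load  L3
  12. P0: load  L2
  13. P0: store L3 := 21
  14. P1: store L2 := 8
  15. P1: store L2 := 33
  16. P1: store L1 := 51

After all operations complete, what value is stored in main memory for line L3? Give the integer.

memory[L3] = 30

step 1: P0: load  L2  ⟶  EI  (L2)  txn=BusRd  M[L2]=70
step 2: P0: load  L4  ⟶  EI  (L4)  txn=BusRd  M[L4]=80
step 3: P0: load  L2  ⟶  EI  (L2)  txn=∅  M[L2]=70
step 4: P1: load  L2  ⟶  SS  (L2)  txn=BusRd  M[L2]=70
step 5: P0: store L2 := 68  ⟶  MI  (L2)  txn=BusUpgr  M[L2]=70
step 6: P0: store L2 := 95  ⟶  MI  (L2)  txn=∅  M[L2]=70
step 7: P0: store L2 := 70  ⟶  MI  (L2)  txn=∅  M[L2]=70
step 8: P0: load  L2  ⟶  MI  (L2)  txn=∅  M[L2]=70
step 9: P0: store L2 := 19  ⟶  MI  (L2)  txn=∅  M[L2]=70
step 10: P1: store L2 := 99  ⟶  IM  (L2)  txn=BusRdX+Flush  M[L2]=19
step 11: P1: load  L3  ⟶  IE  (L3)  txn=BusRd  M[L3]=30
step 12: P0: load  L2  ⟶  SS  (L2)  txn=BusRd+Flush  M[L2]=99
step 13: P0: store L3 := 21  ⟶  MI  (L3)  txn=BusRdX  M[L3]=30
step 14: P1: store L2 := 8  ⟶  IM  (L2)  txn=BusUpgr  M[L2]=99
step 15: P1: store L2 := 33  ⟶  IM  (L2)  txn=∅  M[L2]=99
step 16: P1: store L1 := 51  ⟶  IM  (L1)  txn=BusRdX  M[L1]=40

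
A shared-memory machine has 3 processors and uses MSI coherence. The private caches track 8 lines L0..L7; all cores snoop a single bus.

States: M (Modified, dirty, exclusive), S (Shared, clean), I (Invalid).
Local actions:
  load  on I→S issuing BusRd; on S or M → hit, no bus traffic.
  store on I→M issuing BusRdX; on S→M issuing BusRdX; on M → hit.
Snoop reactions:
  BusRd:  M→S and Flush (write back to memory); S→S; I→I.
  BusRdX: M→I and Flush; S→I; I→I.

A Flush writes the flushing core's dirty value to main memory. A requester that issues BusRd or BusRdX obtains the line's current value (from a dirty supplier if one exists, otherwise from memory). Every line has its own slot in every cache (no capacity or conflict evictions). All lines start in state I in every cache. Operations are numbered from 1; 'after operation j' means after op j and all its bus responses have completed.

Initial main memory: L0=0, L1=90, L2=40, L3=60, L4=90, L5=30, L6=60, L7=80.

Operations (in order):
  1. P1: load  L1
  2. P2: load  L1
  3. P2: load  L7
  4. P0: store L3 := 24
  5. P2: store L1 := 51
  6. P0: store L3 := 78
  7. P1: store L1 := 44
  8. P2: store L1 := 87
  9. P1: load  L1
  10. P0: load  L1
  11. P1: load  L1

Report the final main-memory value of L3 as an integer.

memory[L3] = 60

[1] P1: load  L1 | P0:I, P1:S(90), P2:I | bus: BusRd
[2] P2: load  L1 | P0:I, P1:S(90), P2:S(90) | bus: BusRd
[3] P2: load  L7 | P0:I, P1:I, P2:S(80) | bus: BusRd
[4] P0: store L3 := 24 | P0:M(24), P1:I, P2:I | bus: BusRdX
[5] P2: store L1 := 51 | P0:I, P1:I, P2:M(51) | bus: BusRdX
[6] P0: store L3 := 78 | P0:M(78), P1:I, P2:I | bus: none
[7] P1: store L1 := 44 | P0:I, P1:M(44), P2:I | bus: BusRdX,Flush
[8] P2: store L1 := 87 | P0:I, P1:I, P2:M(87) | bus: BusRdX,Flush
[9] P1: load  L1 | P0:I, P1:S(87), P2:S(87) | bus: BusRd,Flush
[10] P0: load  L1 | P0:S(87), P1:S(87), P2:S(87) | bus: BusRd
[11] P1: load  L1 | P0:S(87), P1:S(87), P2:S(87) | bus: none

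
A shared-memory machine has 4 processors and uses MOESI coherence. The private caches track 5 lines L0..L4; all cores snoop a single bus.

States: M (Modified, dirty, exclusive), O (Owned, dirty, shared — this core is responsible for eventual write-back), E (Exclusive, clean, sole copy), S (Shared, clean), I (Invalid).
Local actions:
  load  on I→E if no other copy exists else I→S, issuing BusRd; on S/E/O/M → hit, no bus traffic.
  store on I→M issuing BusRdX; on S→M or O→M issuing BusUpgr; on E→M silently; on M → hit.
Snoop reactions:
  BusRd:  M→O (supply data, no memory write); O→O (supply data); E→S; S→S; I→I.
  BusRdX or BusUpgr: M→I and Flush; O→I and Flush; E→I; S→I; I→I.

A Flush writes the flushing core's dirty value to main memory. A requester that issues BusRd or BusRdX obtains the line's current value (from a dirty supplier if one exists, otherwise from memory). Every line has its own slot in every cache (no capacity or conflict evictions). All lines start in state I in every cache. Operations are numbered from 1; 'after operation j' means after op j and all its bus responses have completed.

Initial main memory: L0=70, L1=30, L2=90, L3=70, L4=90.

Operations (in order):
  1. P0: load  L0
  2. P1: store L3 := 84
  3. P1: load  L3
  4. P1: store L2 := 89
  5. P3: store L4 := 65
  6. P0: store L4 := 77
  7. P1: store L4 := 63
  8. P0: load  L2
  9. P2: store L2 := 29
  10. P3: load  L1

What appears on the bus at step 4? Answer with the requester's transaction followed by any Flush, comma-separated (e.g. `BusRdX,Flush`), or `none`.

bus = BusRdX

step 1: P0: load  L0  ⟶  EIII  (L0)  txn=BusRd  M[L0]=70
step 2: P1: store L3 := 84  ⟶  IMII  (L3)  txn=BusRdX  M[L3]=70
step 3: P1: load  L3  ⟶  IMII  (L3)  txn=∅  M[L3]=70
step 4: P1: store L2 := 89  ⟶  IMII  (L2)  txn=BusRdX  M[L2]=90
step 5: P3: store L4 := 65  ⟶  IIIM  (L4)  txn=BusRdX  M[L4]=90
step 6: P0: store L4 := 77  ⟶  MIII  (L4)  txn=BusRdX+Flush  M[L4]=65
step 7: P1: store L4 := 63  ⟶  IMII  (L4)  txn=BusRdX+Flush  M[L4]=77
step 8: P0: load  L2  ⟶  SOII  (L2)  txn=BusRd  M[L2]=90
step 9: P2: store L2 := 29  ⟶  IIMI  (L2)  txn=BusRdX+Flush  M[L2]=89
step 10: P3: load  L1  ⟶  IIIE  (L1)  txn=BusRd  M[L1]=30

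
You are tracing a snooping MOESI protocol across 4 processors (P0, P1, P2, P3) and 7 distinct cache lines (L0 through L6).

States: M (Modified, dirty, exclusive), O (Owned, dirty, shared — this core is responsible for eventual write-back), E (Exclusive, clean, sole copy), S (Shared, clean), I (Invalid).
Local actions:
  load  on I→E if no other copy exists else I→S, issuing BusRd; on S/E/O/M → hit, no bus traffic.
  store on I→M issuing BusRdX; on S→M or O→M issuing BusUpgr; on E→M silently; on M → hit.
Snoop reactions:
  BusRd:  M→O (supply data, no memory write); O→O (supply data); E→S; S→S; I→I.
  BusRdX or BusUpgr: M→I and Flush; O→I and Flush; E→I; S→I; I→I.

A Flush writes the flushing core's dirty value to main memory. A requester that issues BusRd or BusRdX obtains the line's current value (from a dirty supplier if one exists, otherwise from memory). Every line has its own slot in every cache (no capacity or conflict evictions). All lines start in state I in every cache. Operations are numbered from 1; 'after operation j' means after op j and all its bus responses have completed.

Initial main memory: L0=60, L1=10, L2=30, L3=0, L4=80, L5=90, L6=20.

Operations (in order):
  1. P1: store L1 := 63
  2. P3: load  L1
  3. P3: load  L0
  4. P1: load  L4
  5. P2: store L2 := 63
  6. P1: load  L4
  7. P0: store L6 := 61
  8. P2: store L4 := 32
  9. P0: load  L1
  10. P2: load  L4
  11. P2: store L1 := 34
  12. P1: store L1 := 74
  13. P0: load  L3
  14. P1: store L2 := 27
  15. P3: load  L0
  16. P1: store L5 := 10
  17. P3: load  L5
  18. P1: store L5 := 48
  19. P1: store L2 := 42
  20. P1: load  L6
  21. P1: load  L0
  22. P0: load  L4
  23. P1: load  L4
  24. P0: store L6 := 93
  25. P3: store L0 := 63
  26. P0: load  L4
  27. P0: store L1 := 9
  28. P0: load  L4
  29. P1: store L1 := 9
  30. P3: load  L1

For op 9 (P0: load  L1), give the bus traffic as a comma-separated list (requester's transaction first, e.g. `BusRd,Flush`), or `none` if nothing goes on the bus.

1. P1: store L1 := 63  bus=[BusRdX]  L1: P0=I P1=M P2=I P3=I  mem[L1]=10
2. P3: load  L1  bus=[BusRd]  L1: P0=I P1=O P2=I P3=S  mem[L1]=10
3. P3: load  L0  bus=[BusRd]  L0: P0=I P1=I P2=I P3=E  mem[L0]=60
4. P1: load  L4  bus=[BusRd]  L4: P0=I P1=E P2=I P3=I  mem[L4]=80
5. P2: store L2 := 63  bus=[BusRdX]  L2: P0=I P1=I P2=M P3=I  mem[L2]=30
6. P1: load  L4  bus=[-]  L4: P0=I P1=E P2=I P3=I  mem[L4]=80
7. P0: store L6 := 61  bus=[BusRdX]  L6: P0=M P1=I P2=I P3=I  mem[L6]=20
8. P2: store L4 := 32  bus=[BusRdX]  L4: P0=I P1=I P2=M P3=I  mem[L4]=80
9. P0: load  L1  bus=[BusRd]  L1: P0=S P1=O P2=I P3=S  mem[L1]=10
10. P2: load  L4  bus=[-]  L4: P0=I P1=I P2=M P3=I  mem[L4]=80
11. P2: store L1 := 34  bus=[BusRdX,Flush]  L1: P0=I P1=I P2=M P3=I  mem[L1]=63
12. P1: store L1 := 74  bus=[BusRdX,Flush]  L1: P0=I P1=M P2=I P3=I  mem[L1]=34
13. P0: load  L3  bus=[BusRd]  L3: P0=E P1=I P2=I P3=I  mem[L3]=0
14. P1: store L2 := 27  bus=[BusRdX,Flush]  L2: P0=I P1=M P2=I P3=I  mem[L2]=63
15. P3: load  L0  bus=[-]  L0: P0=I P1=I P2=I P3=E  mem[L0]=60
16. P1: store L5 := 10  bus=[BusRdX]  L5: P0=I P1=M P2=I P3=I  mem[L5]=90
17. P3: load  L5  bus=[BusRd]  L5: P0=I P1=O P2=I P3=S  mem[L5]=90
18. P1: store L5 := 48  bus=[BusUpgr]  L5: P0=I P1=M P2=I P3=I  mem[L5]=90
19. P1: store L2 := 42  bus=[-]  L2: P0=I P1=M P2=I P3=I  mem[L2]=63
20. P1: load  L6  bus=[BusRd]  L6: P0=O P1=S P2=I P3=I  mem[L6]=20
21. P1: load  L0  bus=[BusRd]  L0: P0=I P1=S P2=I P3=S  mem[L0]=60
22. P0: load  L4  bus=[BusRd]  L4: P0=S P1=I P2=O P3=I  mem[L4]=80
23. P1: load  L4  bus=[BusRd]  L4: P0=S P1=S P2=O P3=I  mem[L4]=80
24. P0: store L6 := 93  bus=[BusUpgr]  L6: P0=M P1=I P2=I P3=I  mem[L6]=20
25. P3: store L0 := 63  bus=[BusUpgr]  L0: P0=I P1=I P2=I P3=M  mem[L0]=60
26. P0: load  L4  bus=[-]  L4: P0=S P1=S P2=O P3=I  mem[L4]=80
27. P0: store L1 := 9  bus=[BusRdX,Flush]  L1: P0=M P1=I P2=I P3=I  mem[L1]=74
28. P0: load  L4  bus=[-]  L4: P0=S P1=S P2=O P3=I  mem[L4]=80
29. P1: store L1 := 9  bus=[BusRdX,Flush]  L1: P0=I P1=M P2=I P3=I  mem[L1]=9
30. P3: load  L1  bus=[BusRd]  L1: P0=I P1=O P2=I P3=S  mem[L1]=9

bus = BusRd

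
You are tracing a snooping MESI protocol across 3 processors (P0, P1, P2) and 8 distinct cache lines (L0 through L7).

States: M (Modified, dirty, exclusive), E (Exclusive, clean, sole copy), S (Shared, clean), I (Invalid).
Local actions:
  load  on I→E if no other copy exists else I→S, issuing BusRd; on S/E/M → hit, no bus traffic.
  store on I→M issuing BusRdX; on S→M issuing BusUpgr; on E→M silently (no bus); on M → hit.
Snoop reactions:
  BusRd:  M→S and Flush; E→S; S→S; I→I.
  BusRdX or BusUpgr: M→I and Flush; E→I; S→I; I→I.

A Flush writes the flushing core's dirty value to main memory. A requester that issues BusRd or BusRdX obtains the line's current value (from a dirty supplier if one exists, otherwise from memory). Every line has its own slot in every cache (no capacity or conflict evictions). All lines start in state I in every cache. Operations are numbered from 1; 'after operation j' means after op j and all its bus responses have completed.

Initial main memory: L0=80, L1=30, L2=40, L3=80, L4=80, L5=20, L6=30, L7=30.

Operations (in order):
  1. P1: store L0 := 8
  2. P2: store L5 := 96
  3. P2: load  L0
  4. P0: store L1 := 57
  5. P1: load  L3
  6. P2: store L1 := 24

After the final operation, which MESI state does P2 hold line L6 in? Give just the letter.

state = I

step 1: P1: store L0 := 8  ⟶  IMI  (L0)  txn=BusRdX  M[L0]=80
step 2: P2: store L5 := 96  ⟶  IIM  (L5)  txn=BusRdX  M[L5]=20
step 3: P2: load  L0  ⟶  ISS  (L0)  txn=BusRd+Flush  M[L0]=8
step 4: P0: store L1 := 57  ⟶  MII  (L1)  txn=BusRdX  M[L1]=30
step 5: P1: load  L3  ⟶  IEI  (L3)  txn=BusRd  M[L3]=80
step 6: P2: store L1 := 24  ⟶  IIM  (L1)  txn=BusRdX+Flush  M[L1]=57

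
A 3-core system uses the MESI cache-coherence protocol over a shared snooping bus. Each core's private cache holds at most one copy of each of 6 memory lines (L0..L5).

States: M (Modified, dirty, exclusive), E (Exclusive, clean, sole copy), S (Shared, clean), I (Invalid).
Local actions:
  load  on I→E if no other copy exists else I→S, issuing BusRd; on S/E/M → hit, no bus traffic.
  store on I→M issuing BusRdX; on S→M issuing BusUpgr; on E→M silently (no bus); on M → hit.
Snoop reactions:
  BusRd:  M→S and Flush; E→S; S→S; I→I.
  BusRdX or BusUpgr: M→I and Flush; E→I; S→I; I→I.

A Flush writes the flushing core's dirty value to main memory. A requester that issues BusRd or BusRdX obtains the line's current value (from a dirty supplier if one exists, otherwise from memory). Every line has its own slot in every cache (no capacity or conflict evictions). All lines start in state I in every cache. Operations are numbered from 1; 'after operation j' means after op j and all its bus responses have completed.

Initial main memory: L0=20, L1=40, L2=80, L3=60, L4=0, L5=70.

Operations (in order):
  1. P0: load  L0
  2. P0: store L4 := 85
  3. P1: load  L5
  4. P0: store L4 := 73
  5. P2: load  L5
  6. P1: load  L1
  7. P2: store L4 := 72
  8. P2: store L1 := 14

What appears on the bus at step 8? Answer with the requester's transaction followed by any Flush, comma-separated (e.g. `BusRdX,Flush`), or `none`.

[1] P0: load  L0 | P0:E(20), P1:I, P2:I | bus: BusRd
[2] P0: store L4 := 85 | P0:M(85), P1:I, P2:I | bus: BusRdX
[3] P1: load  L5 | P0:I, P1:E(70), P2:I | bus: BusRd
[4] P0: store L4 := 73 | P0:M(73), P1:I, P2:I | bus: none
[5] P2: load  L5 | P0:I, P1:S(70), P2:S(70) | bus: BusRd
[6] P1: load  L1 | P0:I, P1:E(40), P2:I | bus: BusRd
[7] P2: store L4 := 72 | P0:I, P1:I, P2:M(72) | bus: BusRdX,Flush
[8] P2: store L1 := 14 | P0:I, P1:I, P2:M(14) | bus: BusRdX

bus = BusRdX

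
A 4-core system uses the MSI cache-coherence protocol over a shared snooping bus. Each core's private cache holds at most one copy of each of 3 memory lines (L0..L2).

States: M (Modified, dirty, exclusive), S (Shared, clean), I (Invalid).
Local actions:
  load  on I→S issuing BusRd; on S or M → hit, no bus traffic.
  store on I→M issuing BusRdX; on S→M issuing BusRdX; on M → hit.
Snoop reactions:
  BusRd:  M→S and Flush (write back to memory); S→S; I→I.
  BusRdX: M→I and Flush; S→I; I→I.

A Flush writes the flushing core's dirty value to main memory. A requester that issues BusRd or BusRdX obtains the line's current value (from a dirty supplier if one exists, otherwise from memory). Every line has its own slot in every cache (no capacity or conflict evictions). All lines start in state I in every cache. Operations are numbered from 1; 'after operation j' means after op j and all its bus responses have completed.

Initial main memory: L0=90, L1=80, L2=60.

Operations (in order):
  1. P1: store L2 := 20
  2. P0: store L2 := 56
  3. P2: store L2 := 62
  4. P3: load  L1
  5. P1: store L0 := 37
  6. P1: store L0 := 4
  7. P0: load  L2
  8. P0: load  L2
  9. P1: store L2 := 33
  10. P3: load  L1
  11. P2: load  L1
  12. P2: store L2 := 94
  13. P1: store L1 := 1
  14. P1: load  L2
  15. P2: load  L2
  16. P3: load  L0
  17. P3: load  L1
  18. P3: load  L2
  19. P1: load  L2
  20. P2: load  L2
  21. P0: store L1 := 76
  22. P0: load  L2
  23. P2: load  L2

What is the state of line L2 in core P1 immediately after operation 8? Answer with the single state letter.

1. P1: store L2 := 20  bus=[BusRdX]  L2: P0=I P1=M P2=I P3=I  mem[L2]=60
2. P0: store L2 := 56  bus=[BusRdX,Flush]  L2: P0=M P1=I P2=I P3=I  mem[L2]=20
3. P2: store L2 := 62  bus=[BusRdX,Flush]  L2: P0=I P1=I P2=M P3=I  mem[L2]=56
4. P3: load  L1  bus=[BusRd]  L1: P0=I P1=I P2=I P3=S  mem[L1]=80
5. P1: store L0 := 37  bus=[BusRdX]  L0: P0=I P1=M P2=I P3=I  mem[L0]=90
6. P1: store L0 := 4  bus=[-]  L0: P0=I P1=M P2=I P3=I  mem[L0]=90
7. P0: load  L2  bus=[BusRd,Flush]  L2: P0=S P1=I P2=S P3=I  mem[L2]=62
8. P0: load  L2  bus=[-]  L2: P0=S P1=I P2=S P3=I  mem[L2]=62
9. P1: store L2 := 33  bus=[BusRdX]  L2: P0=I P1=M P2=I P3=I  mem[L2]=62
10. P3: load  L1  bus=[-]  L1: P0=I P1=I P2=I P3=S  mem[L1]=80
11. P2: load  L1  bus=[BusRd]  L1: P0=I P1=I P2=S P3=S  mem[L1]=80
12. P2: store L2 := 94  bus=[BusRdX,Flush]  L2: P0=I P1=I P2=M P3=I  mem[L2]=33
13. P1: store L1 := 1  bus=[BusRdX]  L1: P0=I P1=M P2=I P3=I  mem[L1]=80
14. P1: load  L2  bus=[BusRd,Flush]  L2: P0=I P1=S P2=S P3=I  mem[L2]=94
15. P2: load  L2  bus=[-]  L2: P0=I P1=S P2=S P3=I  mem[L2]=94
16. P3: load  L0  bus=[BusRd,Flush]  L0: P0=I P1=S P2=I P3=S  mem[L0]=4
17. P3: load  L1  bus=[BusRd,Flush]  L1: P0=I P1=S P2=I P3=S  mem[L1]=1
18. P3: load  L2  bus=[BusRd]  L2: P0=I P1=S P2=S P3=S  mem[L2]=94
19. P1: load  L2  bus=[-]  L2: P0=I P1=S P2=S P3=S  mem[L2]=94
20. P2: load  L2  bus=[-]  L2: P0=I P1=S P2=S P3=S  mem[L2]=94
21. P0: store L1 := 76  bus=[BusRdX]  L1: P0=M P1=I P2=I P3=I  mem[L1]=1
22. P0: load  L2  bus=[BusRd]  L2: P0=S P1=S P2=S P3=S  mem[L2]=94
23. P2: load  L2  bus=[-]  L2: P0=S P1=S P2=S P3=S  mem[L2]=94

state = I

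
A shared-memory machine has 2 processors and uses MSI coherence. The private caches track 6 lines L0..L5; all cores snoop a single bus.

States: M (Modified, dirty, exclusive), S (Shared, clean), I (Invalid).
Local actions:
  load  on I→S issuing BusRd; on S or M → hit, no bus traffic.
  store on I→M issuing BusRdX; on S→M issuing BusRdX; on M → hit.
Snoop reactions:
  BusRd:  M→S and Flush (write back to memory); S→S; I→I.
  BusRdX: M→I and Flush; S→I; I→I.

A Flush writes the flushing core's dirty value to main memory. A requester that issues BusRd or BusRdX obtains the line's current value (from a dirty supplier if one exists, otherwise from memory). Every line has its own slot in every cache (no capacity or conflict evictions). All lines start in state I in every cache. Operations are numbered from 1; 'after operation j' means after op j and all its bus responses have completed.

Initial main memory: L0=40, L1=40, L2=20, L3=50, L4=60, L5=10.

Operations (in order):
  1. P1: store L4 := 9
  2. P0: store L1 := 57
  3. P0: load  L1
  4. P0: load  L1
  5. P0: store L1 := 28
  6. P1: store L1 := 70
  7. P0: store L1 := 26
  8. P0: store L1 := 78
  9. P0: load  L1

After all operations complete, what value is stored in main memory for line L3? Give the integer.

1. P1: store L4 := 9  bus=[BusRdX]  L4: P0=I P1=M  mem[L4]=60
2. P0: store L1 := 57  bus=[BusRdX]  L1: P0=M P1=I  mem[L1]=40
3. P0: load  L1  bus=[-]  L1: P0=M P1=I  mem[L1]=40
4. P0: load  L1  bus=[-]  L1: P0=M P1=I  mem[L1]=40
5. P0: store L1 := 28  bus=[-]  L1: P0=M P1=I  mem[L1]=40
6. P1: store L1 := 70  bus=[BusRdX,Flush]  L1: P0=I P1=M  mem[L1]=28
7. P0: store L1 := 26  bus=[BusRdX,Flush]  L1: P0=M P1=I  mem[L1]=70
8. P0: store L1 := 78  bus=[-]  L1: P0=M P1=I  mem[L1]=70
9. P0: load  L1  bus=[-]  L1: P0=M P1=I  mem[L1]=70

memory[L3] = 50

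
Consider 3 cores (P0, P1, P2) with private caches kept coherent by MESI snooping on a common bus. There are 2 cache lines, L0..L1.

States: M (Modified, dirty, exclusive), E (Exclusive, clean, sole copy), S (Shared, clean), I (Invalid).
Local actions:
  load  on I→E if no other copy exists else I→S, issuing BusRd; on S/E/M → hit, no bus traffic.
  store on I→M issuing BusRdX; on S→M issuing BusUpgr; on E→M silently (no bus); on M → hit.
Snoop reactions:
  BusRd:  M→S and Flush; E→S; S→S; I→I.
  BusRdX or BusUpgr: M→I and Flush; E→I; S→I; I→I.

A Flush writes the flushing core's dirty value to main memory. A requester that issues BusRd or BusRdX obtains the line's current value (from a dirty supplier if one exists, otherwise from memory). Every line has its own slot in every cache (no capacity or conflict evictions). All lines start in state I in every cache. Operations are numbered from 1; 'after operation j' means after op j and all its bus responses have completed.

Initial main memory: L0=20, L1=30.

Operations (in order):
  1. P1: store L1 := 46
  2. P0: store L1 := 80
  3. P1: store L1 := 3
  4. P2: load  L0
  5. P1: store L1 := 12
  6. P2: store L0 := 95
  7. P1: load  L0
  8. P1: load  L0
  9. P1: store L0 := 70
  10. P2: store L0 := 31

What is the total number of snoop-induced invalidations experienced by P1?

invalidations = 2

  op1 P1: store L1 := 46 → I/M/I on L1; bus BusRdX; mem=30
  op2 P0: store L1 := 80 → M/I/I on L1; bus BusRdX Flush; mem=46
  op3 P1: store L1 := 3 → I/M/I on L1; bus BusRdX Flush; mem=80
  op4 P2: load  L0 → I/I/E on L0; bus BusRd; mem=20
  op5 P1: store L1 := 12 → I/M/I on L1; bus (none); mem=80
  op6 P2: store L0 := 95 → I/I/M on L0; bus (none); mem=20
  op7 P1: load  L0 → I/S/S on L0; bus BusRd Flush; mem=95
  op8 P1: load  L0 → I/S/S on L0; bus (none); mem=95
  op9 P1: store L0 := 70 → I/M/I on L0; bus BusUpgr; mem=95
  op10 P2: store L0 := 31 → I/I/M on L0; bus BusRdX Flush; mem=70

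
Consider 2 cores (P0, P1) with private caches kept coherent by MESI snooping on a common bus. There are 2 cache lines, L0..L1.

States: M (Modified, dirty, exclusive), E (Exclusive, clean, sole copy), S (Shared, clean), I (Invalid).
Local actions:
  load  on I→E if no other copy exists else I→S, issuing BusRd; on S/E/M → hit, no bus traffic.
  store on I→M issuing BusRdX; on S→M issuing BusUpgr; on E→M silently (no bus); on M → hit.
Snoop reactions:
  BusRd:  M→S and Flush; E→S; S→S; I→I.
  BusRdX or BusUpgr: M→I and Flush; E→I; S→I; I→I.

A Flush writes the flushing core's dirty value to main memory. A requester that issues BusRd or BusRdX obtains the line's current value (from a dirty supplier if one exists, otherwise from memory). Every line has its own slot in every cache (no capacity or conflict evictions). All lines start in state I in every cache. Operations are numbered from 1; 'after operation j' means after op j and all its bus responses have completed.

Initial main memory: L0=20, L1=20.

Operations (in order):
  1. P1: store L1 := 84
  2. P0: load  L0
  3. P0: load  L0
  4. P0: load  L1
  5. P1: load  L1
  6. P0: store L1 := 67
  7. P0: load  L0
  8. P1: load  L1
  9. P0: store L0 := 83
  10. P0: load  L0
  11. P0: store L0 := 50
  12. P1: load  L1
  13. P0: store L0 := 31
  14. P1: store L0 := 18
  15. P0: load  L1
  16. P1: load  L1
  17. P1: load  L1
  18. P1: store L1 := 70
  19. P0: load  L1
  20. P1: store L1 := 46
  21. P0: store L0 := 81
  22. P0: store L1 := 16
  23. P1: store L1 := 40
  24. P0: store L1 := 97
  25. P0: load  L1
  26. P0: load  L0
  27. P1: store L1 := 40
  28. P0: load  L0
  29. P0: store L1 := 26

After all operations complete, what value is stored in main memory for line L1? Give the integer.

memory[L1] = 40

[1] P1: store L1 := 84 | P0:I, P1:M(84) | bus: BusRdX
[2] P0: load  L0 | P0:E(20), P1:I | bus: BusRd
[3] P0: load  L0 | P0:E(20), P1:I | bus: none
[4] P0: load  L1 | P0:S(84), P1:S(84) | bus: BusRd,Flush
[5] P1: load  L1 | P0:S(84), P1:S(84) | bus: none
[6] P0: store L1 := 67 | P0:M(67), P1:I | bus: BusUpgr
[7] P0: load  L0 | P0:E(20), P1:I | bus: none
[8] P1: load  L1 | P0:S(67), P1:S(67) | bus: BusRd,Flush
[9] P0: store L0 := 83 | P0:M(83), P1:I | bus: none
[10] P0: load  L0 | P0:M(83), P1:I | bus: none
[11] P0: store L0 := 50 | P0:M(50), P1:I | bus: none
[12] P1: load  L1 | P0:S(67), P1:S(67) | bus: none
[13] P0: store L0 := 31 | P0:M(31), P1:I | bus: none
[14] P1: store L0 := 18 | P0:I, P1:M(18) | bus: BusRdX,Flush
[15] P0: load  L1 | P0:S(67), P1:S(67) | bus: none
[16] P1: load  L1 | P0:S(67), P1:S(67) | bus: none
[17] P1: load  L1 | P0:S(67), P1:S(67) | bus: none
[18] P1: store L1 := 70 | P0:I, P1:M(70) | bus: BusUpgr
[19] P0: load  L1 | P0:S(70), P1:S(70) | bus: BusRd,Flush
[20] P1: store L1 := 46 | P0:I, P1:M(46) | bus: BusUpgr
[21] P0: store L0 := 81 | P0:M(81), P1:I | bus: BusRdX,Flush
[22] P0: store L1 := 16 | P0:M(16), P1:I | bus: BusRdX,Flush
[23] P1: store L1 := 40 | P0:I, P1:M(40) | bus: BusRdX,Flush
[24] P0: store L1 := 97 | P0:M(97), P1:I | bus: BusRdX,Flush
[25] P0: load  L1 | P0:M(97), P1:I | bus: none
[26] P0: load  L0 | P0:M(81), P1:I | bus: none
[27] P1: store L1 := 40 | P0:I, P1:M(40) | bus: BusRdX,Flush
[28] P0: load  L0 | P0:M(81), P1:I | bus: none
[29] P0: store L1 := 26 | P0:M(26), P1:I | bus: BusRdX,Flush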